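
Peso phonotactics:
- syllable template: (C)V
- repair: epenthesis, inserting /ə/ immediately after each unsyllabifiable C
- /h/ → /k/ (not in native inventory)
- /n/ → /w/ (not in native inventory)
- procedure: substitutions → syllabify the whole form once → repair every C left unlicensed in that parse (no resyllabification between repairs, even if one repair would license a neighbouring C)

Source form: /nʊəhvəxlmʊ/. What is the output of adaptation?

Substitution: /n/ → /w/, /h/ → /k/, giving /wʊəkvəxlmʊ/.
Syllabifying with onset maximization leaves /k/, /x/, /l/ stranded (no codas are permitted; onsets are limited to one consonant).
Epenthesis after each stranded consonant: /k/ → /kə/, /x/ → /xə/, /l/ → /lə/.

wʊəkəvəxələmʊ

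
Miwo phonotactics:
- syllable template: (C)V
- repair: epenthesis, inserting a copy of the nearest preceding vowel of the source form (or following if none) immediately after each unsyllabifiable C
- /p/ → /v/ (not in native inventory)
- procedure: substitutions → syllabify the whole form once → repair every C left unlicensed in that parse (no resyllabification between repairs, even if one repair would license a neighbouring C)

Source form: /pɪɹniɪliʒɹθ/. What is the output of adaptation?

vɪɹɪniɪliʒiɹiθi

Substitution: /p/ → /v/, giving /vɪɹniɪliʒɹθ/.
Syllabifying with onset maximization leaves /ɹ/, /ʒ/, /ɹ/, /θ/ stranded (no codas are permitted; onsets are limited to one consonant).
Inserting the epenthetic vowel yields /ɹ/ → /ɹɪ/, /ʒ/ → /ʒi/, /ɹ/ → /ɹi/, /θ/ → /θi/.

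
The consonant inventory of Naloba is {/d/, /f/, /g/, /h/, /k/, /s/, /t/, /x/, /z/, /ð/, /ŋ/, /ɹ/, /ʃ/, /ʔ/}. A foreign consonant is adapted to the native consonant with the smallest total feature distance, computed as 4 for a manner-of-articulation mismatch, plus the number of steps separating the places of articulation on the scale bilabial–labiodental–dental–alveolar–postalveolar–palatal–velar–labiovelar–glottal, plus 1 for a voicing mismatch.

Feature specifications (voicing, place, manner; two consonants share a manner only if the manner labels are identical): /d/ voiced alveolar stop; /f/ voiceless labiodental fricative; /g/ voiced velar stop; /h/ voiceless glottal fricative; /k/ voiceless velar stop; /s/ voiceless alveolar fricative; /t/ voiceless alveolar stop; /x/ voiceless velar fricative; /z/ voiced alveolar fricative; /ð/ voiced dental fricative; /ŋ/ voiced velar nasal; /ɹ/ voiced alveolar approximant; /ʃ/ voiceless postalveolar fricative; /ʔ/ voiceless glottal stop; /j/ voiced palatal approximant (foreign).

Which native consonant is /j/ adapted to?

ɹ

/ɹ/ is closest: same manner (approximant), place distance 2 (palatal→alveolar), same voicing; total 2. Next closest is /g/ at distance 5.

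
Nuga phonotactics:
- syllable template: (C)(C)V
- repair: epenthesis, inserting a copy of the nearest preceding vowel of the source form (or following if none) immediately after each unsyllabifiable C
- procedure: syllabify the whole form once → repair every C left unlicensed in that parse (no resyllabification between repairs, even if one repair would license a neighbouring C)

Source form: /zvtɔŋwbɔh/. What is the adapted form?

zɔvtɔŋɔwbɔhɔ

Under (C)(C)V, the unsyllabifiable consonants are /z/, /ŋ/, /h/ (no codas are permitted; onsets may contain at most 2 consonants).
Each unlicensed consonant becomes the onset of a new syllable: /z/ → /zɔ/, /ŋ/ → /ŋɔ/, /h/ → /hɔ/.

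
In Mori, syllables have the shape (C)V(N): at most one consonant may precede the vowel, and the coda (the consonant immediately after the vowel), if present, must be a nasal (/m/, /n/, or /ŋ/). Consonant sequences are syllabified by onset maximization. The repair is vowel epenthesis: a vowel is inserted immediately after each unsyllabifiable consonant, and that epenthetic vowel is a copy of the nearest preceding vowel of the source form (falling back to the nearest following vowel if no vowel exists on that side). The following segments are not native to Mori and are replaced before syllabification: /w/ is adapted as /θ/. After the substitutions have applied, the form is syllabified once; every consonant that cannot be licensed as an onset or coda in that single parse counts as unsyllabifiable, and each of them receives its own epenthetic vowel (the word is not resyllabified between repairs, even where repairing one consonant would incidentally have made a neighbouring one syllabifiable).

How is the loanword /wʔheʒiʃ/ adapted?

θeʔeheʒiʃi

Substitution: /w/ → /θ/, giving /θʔheʒiʃ/.
Under (C)V(N), the unsyllabifiable consonants are /θ/, /ʔ/, /ʃ/ (only a nasal (/m/, /n/, or /ŋ/) is licensed in coda position; onsets are limited to one consonant).
Epenthesis after each stranded consonant: /θ/ → /θe/, /ʔ/ → /ʔe/, /ʃ/ → /ʃi/.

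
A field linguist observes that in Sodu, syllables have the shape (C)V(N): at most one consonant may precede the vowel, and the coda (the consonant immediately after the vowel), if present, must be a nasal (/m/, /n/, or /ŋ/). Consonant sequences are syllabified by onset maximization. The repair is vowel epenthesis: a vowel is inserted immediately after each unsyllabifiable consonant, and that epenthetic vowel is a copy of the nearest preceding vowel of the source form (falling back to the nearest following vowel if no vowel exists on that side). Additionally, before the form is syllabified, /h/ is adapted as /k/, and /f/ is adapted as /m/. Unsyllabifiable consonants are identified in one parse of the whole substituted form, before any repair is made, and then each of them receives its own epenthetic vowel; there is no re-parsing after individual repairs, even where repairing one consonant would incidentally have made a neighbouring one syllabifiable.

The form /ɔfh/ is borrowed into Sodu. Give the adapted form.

ɔmkɔ

Substitution: /f/ → /m/, /h/ → /k/, giving /ɔmk/.
Syllabifying with onset maximization leaves /k/ stranded (only a nasal (/m/, /n/, or /ŋ/) is licensed in coda position; onsets are limited to one consonant).
Each unlicensed consonant becomes the onset of a new syllable: /k/ → /kɔ/.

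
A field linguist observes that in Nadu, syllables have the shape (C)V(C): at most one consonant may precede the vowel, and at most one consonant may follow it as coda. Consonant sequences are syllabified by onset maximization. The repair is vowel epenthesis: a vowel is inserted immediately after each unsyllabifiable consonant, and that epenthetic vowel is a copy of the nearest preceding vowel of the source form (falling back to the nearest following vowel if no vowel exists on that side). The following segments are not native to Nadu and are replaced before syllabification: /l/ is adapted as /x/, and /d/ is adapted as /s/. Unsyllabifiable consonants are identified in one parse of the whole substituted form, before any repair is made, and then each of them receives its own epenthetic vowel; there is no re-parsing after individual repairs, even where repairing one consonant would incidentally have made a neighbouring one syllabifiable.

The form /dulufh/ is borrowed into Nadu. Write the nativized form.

Substitution: /d/ → /s/, /l/ → /x/, giving /suxufh/.
Syllabifying with onset maximization leaves /h/ stranded (at most one coda consonant is licensed; onsets are limited to one consonant).
Epenthesis after each stranded consonant: /h/ → /hu/.

suxufhu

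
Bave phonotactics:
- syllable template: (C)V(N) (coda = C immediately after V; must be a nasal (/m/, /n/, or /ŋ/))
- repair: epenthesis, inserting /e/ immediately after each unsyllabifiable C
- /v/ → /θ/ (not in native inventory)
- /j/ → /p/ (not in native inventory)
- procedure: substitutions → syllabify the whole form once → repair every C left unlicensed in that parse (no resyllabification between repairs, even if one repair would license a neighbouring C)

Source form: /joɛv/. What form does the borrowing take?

Substitution: /j/ → /p/, /v/ → /θ/, giving /poɛθ/.
Under (C)V(N), the unsyllabifiable consonants are /θ/ (only a nasal (/m/, /n/, or /ŋ/) is licensed in coda position; onsets are limited to one consonant).
Epenthesis after each stranded consonant: /θ/ → /θe/.

poɛθe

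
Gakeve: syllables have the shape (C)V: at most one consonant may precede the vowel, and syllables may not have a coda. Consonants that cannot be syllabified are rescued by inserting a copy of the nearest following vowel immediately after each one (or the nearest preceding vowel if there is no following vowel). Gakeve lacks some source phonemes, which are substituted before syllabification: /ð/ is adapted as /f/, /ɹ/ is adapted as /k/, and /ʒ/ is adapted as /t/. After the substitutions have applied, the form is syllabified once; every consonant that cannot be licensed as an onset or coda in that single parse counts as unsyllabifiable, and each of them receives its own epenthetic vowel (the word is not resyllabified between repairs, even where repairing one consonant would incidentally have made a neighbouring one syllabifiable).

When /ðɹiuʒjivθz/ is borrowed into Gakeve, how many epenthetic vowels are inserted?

After substitution the input is /fkiutjivθz/.
The unsyllabifiable consonants are /f/, /t/, /v/, /θ/, /z/; each receives one epenthetic vowel.

5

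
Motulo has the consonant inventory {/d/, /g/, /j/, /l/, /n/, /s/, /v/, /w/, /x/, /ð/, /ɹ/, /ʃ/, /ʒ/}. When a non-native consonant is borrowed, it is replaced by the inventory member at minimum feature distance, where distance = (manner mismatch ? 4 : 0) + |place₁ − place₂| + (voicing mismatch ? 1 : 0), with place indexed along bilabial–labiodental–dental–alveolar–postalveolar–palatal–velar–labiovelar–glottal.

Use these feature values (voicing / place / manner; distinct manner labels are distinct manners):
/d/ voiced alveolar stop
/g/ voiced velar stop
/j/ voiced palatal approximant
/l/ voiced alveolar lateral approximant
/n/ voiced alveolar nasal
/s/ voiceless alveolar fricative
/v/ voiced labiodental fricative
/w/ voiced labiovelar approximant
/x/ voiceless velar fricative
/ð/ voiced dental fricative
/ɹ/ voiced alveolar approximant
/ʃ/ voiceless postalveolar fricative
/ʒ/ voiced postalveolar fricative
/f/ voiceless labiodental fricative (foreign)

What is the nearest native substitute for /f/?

v

/v/ is closest: same manner (fricative), place distance 0 (labiodental→labiodental), voicing differs (+1); total 1. Next closest is /s/ at distance 2.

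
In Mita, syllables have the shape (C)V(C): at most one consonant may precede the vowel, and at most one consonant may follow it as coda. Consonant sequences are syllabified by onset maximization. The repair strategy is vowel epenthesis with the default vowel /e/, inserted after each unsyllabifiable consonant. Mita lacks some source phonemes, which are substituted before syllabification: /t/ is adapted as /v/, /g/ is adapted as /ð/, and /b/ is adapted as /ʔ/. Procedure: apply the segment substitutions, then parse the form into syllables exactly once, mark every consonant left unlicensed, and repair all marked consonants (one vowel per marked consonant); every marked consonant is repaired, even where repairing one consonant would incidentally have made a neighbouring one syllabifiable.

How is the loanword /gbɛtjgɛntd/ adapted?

ðeʔɛvjeðɛnvede

Substitution: /g/ → /ð/, /b/ → /ʔ/, /t/ → /v/, giving /ðʔɛvjðɛnvd/.
Syllabifying with onset maximization leaves /ð/, /j/, /v/, /d/ stranded (at most one coda consonant is licensed; onsets are limited to one consonant).
Each unlicensed consonant becomes the onset of a new syllable: /ð/ → /ðe/, /j/ → /je/, /v/ → /ve/, /d/ → /de/.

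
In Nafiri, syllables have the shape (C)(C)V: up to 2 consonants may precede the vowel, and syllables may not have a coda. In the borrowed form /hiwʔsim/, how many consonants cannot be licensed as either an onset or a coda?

2

Under (C)(C)V, the unsyllabifiable consonants are /w/, /m/ (no codas are permitted; onsets may contain at most 2 consonants).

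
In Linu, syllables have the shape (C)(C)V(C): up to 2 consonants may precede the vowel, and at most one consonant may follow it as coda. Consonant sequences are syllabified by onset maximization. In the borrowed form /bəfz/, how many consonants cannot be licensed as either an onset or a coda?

Syllabifying with onset maximization leaves /z/ stranded (at most one coda consonant is licensed; onsets may contain at most 2 consonants).

1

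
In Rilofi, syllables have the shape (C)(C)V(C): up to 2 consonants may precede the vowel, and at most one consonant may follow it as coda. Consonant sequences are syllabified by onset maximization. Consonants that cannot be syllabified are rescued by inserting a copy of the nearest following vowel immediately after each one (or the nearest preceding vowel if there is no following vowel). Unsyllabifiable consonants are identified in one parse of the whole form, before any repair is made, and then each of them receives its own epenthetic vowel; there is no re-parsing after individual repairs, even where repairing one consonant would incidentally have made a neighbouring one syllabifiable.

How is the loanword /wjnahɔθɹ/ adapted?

wajnahɔθɹɔ

Syllabifying with onset maximization leaves /w/, /ɹ/ stranded (at most one coda consonant is licensed; onsets may contain at most 2 consonants).
Inserting the epenthetic vowel yields /w/ → /wa/, /ɹ/ → /ɹɔ/.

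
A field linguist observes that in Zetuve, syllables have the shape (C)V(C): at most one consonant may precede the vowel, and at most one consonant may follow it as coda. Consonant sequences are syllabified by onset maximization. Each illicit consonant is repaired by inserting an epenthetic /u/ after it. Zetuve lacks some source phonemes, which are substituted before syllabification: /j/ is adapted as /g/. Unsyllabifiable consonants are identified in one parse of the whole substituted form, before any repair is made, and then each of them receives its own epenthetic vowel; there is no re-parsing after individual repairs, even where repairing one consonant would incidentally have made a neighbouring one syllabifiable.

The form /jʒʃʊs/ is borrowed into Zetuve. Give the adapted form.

Substitution: /j/ → /g/, giving /gʒʃʊs/.
The consonants /g/, /ʒ/ cannot be parsed into a legal (C)V(C) syllable (at most one coda consonant is licensed; onsets are limited to one consonant).
Each unlicensed consonant becomes the onset of a new syllable: /g/ → /gu/, /ʒ/ → /ʒu/.

guʒuʃʊs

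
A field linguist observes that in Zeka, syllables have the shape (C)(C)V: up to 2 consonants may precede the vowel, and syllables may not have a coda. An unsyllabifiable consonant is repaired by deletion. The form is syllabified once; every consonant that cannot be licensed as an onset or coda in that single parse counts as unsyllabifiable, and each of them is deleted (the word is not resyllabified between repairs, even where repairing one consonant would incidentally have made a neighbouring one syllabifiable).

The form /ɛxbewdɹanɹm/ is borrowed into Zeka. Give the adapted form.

Under (C)(C)V, the unsyllabifiable consonants are /w/, /n/, /ɹ/, /m/ (no codas are permitted; onsets may contain at most 2 consonants).
Deleting the stranded consonants removes /w/, /n/, /ɹ/, /m/.

ɛxbedɹa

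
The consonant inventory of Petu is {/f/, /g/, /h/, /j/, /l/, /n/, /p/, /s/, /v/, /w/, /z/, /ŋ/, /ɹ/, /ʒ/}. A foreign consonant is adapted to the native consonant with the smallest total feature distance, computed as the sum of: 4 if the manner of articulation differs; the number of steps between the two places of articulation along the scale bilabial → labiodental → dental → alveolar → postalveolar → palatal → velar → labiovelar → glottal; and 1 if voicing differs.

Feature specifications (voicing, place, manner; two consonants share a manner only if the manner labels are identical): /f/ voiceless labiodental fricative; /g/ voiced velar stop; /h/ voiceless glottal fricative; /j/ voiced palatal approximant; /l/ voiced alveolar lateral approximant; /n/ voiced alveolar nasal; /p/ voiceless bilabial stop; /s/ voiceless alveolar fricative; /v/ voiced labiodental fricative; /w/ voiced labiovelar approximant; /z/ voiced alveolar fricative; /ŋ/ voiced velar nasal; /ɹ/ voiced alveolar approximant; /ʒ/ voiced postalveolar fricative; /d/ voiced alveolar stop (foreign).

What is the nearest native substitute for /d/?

g

/g/ is closest: same manner (stop), place distance 3 (alveolar→velar), same voicing; total 3. Next closest is /l/ at distance 4.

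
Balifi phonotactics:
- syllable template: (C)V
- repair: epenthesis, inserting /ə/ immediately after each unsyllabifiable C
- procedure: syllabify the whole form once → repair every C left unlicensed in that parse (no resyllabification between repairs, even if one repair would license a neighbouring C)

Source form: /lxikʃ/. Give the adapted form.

ləxikəʃə

The consonants /l/, /k/, /ʃ/ cannot be parsed into a legal (C)V syllable (no codas are permitted; onsets are limited to one consonant).
Inserting the epenthetic vowel yields /l/ → /lə/, /k/ → /kə/, /ʃ/ → /ʃə/.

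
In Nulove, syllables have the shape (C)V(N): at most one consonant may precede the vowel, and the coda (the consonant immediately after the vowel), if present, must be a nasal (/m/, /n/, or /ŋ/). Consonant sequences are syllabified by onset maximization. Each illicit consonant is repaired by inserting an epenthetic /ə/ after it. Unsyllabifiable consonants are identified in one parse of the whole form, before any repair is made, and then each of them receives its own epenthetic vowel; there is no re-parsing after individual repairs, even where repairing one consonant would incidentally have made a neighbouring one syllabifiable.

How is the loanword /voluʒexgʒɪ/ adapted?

Syllabifying with onset maximization leaves /x/, /g/ stranded (only a nasal (/m/, /n/, or /ŋ/) is licensed in coda position; onsets are limited to one consonant).
Each unlicensed consonant becomes the onset of a new syllable: /x/ → /xə/, /g/ → /gə/.

voluʒexəgəʒɪ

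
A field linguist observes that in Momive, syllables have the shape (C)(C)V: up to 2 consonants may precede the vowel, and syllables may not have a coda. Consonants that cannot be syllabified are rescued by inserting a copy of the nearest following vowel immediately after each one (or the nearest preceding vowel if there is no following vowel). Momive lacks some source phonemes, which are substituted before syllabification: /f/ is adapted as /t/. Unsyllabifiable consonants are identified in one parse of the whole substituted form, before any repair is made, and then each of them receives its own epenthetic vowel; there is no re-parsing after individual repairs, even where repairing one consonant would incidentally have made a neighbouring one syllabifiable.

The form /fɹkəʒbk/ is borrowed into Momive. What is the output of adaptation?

təɹkəʒəbəkə

Substitution: /f/ → /t/, giving /tɹkəʒbk/.
Syllabifying with onset maximization leaves /t/, /ʒ/, /b/, /k/ stranded (no codas are permitted; onsets may contain at most 2 consonants).
Inserting the epenthetic vowel yields /t/ → /tə/, /ʒ/ → /ʒə/, /b/ → /bə/, /k/ → /kə/.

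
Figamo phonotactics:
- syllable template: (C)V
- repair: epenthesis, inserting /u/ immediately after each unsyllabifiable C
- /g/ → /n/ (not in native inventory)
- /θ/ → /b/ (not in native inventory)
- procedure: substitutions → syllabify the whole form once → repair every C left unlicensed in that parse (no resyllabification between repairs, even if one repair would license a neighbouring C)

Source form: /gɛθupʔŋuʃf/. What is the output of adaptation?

Substitution: /g/ → /n/, /θ/ → /b/, giving /nɛbupʔŋuʃf/.
Under (C)V, the unsyllabifiable consonants are /p/, /ʔ/, /ʃ/, /f/ (no codas are permitted; onsets are limited to one consonant).
Each unlicensed consonant becomes the onset of a new syllable: /p/ → /pu/, /ʔ/ → /ʔu/, /ʃ/ → /ʃu/, /f/ → /fu/.

nɛbupuʔuŋuʃufu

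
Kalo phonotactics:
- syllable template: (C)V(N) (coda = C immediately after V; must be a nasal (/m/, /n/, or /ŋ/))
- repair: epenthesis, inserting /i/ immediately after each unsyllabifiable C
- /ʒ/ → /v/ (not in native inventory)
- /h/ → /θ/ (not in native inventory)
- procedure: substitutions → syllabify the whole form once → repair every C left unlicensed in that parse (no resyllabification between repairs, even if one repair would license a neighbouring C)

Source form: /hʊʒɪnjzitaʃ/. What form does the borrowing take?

Substitution: /h/ → /θ/, /ʒ/ → /v/, giving /θʊvɪnjzitaʃ/.
Under (C)V(N), the unsyllabifiable consonants are /j/, /ʃ/ (only a nasal (/m/, /n/, or /ŋ/) is licensed in coda position; onsets are limited to one consonant).
Epenthesis after each stranded consonant: /j/ → /ji/, /ʃ/ → /ʃi/.

θʊvɪnjizitaʃi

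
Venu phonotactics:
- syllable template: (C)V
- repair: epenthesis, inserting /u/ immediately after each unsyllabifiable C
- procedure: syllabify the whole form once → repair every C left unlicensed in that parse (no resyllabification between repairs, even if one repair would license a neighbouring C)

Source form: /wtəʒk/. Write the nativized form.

wutəʒuku

Syllabifying with onset maximization leaves /w/, /ʒ/, /k/ stranded (no codas are permitted; onsets are limited to one consonant).
Each unlicensed consonant becomes the onset of a new syllable: /w/ → /wu/, /ʒ/ → /ʒu/, /k/ → /ku/.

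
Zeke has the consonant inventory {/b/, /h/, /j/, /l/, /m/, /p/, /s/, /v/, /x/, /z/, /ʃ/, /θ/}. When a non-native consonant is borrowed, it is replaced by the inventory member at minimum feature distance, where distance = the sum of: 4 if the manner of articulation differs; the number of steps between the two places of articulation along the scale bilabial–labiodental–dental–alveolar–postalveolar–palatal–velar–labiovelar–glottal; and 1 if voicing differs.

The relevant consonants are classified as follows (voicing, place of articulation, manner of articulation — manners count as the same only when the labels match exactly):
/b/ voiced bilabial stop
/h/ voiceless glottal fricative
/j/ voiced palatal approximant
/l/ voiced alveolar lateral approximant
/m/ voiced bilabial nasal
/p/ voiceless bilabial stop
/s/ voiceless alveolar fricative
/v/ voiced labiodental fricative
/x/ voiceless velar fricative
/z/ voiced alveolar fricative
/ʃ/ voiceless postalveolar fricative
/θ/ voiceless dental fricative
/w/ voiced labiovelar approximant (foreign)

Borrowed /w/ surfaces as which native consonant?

j

/j/ is closest: same manner (approximant), place distance 2 (labiovelar→palatal), same voicing; total 2. Next closest is /h/ at distance 6.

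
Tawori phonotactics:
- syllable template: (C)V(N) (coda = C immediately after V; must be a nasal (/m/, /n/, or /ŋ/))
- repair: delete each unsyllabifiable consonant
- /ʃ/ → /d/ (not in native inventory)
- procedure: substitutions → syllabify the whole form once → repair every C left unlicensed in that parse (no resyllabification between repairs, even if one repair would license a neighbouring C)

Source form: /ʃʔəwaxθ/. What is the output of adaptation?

Substitution: /ʃ/ → /d/, giving /dʔəwaxθ/.
Syllabifying with onset maximization leaves /d/, /x/, /θ/ stranded (only a nasal (/m/, /n/, or /ŋ/) is licensed in coda position; onsets are limited to one consonant).
Deleting the stranded consonants removes /d/, /x/, /θ/.

ʔəwa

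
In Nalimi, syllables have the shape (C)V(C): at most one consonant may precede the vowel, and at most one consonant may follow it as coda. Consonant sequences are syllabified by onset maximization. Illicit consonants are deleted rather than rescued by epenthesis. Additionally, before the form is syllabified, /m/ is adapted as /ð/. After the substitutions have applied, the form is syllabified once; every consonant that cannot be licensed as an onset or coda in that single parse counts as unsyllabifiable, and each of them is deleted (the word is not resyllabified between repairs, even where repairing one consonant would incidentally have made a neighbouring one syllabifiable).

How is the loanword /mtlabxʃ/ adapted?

lab

Substitution: /m/ → /ð/, giving /ðtlabxʃ/.
The consonants /ð/, /t/, /x/, /ʃ/ cannot be parsed into a legal (C)V(C) syllable (at most one coda consonant is licensed; onsets are limited to one consonant).
Each unlicensed consonant is deleted: /ð/, /t/, /x/, /ʃ/.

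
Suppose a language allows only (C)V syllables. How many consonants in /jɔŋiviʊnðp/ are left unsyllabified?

Under (C)V, the unsyllabifiable consonants are /n/, /ð/, /p/ (no codas are permitted; onsets are limited to one consonant).

3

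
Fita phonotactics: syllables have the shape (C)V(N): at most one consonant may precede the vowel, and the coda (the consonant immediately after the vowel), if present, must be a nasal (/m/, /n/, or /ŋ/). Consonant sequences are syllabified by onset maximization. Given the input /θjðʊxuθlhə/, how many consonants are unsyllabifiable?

4

Syllabifying with onset maximization leaves /θ/, /j/, /θ/, /l/ stranded (only a nasal (/m/, /n/, or /ŋ/) is licensed in coda position; onsets are limited to one consonant).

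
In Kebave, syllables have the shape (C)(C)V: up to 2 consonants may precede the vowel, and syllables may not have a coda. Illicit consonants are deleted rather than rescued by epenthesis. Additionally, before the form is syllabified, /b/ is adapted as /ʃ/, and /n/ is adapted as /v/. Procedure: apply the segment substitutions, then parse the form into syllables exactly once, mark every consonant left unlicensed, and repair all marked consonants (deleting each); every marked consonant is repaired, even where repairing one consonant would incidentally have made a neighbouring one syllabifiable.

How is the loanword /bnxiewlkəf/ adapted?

vxielkə

Substitution: /b/ → /ʃ/, /n/ → /v/, giving /ʃvxiewlkəf/.
Under (C)(C)V, the unsyllabifiable consonants are /ʃ/, /w/, /f/ (no codas are permitted; onsets may contain at most 2 consonants).
Each unlicensed consonant is deleted: /ʃ/, /w/, /f/.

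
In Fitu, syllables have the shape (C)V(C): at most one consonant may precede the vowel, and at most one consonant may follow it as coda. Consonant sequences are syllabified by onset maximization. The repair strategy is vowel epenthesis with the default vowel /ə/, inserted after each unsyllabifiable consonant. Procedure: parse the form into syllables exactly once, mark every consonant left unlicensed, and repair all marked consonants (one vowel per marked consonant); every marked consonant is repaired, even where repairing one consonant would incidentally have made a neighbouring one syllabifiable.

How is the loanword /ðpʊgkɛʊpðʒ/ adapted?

The consonants /ð/, /ð/, /ʒ/ cannot be parsed into a legal (C)V(C) syllable (at most one coda consonant is licensed; onsets are limited to one consonant).
Each unlicensed consonant becomes the onset of a new syllable: /ð/ → /ðə/, /ð/ → /ðə/, /ʒ/ → /ʒə/.

ðəpʊgkɛʊpðəʒə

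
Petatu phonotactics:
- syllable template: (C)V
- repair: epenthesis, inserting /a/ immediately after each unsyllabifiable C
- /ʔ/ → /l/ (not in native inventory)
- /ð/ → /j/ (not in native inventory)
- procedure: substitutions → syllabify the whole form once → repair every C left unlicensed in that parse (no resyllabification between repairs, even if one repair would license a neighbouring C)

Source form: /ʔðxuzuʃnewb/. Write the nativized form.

Substitution: /ʔ/ → /l/, /ð/ → /j/, giving /ljxuzuʃnewb/.
Syllabifying with onset maximization leaves /l/, /j/, /ʃ/, /w/, /b/ stranded (no codas are permitted; onsets are limited to one consonant).
Epenthesis after each stranded consonant: /l/ → /la/, /j/ → /ja/, /ʃ/ → /ʃa/, /w/ → /wa/, /b/ → /ba/.

lajaxuzuʃanewaba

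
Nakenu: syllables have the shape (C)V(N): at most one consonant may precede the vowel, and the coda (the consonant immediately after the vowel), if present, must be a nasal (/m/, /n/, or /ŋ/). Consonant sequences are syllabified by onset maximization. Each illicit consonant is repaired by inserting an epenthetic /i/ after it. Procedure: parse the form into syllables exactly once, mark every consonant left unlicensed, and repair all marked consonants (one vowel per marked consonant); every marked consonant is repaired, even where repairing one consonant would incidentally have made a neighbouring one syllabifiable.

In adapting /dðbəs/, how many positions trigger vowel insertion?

3

The unsyllabifiable consonants are /d/, /ð/, /s/; each receives one epenthetic vowel.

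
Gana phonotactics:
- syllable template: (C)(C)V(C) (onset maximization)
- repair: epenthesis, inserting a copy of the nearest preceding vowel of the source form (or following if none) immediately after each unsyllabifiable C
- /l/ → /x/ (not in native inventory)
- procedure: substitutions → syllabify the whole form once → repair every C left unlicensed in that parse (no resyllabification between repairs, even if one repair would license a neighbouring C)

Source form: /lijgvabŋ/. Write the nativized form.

Substitution: /l/ → /x/, giving /xijgvabŋ/.
The consonants /ŋ/ cannot be parsed into a legal (C)(C)V(C) syllable (at most one coda consonant is licensed; onsets may contain at most 2 consonants).
Inserting the epenthetic vowel yields /ŋ/ → /ŋa/.

xijgvabŋa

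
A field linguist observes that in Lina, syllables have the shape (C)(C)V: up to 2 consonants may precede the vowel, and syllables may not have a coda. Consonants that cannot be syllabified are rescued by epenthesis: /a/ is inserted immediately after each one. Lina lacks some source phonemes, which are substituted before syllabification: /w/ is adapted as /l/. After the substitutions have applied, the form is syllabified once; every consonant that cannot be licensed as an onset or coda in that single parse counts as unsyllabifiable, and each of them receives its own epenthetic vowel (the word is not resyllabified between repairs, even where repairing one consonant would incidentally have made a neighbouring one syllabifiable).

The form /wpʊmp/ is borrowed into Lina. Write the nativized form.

lpʊmapa

Substitution: /w/ → /l/, giving /lpʊmp/.
The consonants /m/, /p/ cannot be parsed into a legal (C)(C)V syllable (no codas are permitted; onsets may contain at most 2 consonants).
Epenthesis after each stranded consonant: /m/ → /ma/, /p/ → /pa/.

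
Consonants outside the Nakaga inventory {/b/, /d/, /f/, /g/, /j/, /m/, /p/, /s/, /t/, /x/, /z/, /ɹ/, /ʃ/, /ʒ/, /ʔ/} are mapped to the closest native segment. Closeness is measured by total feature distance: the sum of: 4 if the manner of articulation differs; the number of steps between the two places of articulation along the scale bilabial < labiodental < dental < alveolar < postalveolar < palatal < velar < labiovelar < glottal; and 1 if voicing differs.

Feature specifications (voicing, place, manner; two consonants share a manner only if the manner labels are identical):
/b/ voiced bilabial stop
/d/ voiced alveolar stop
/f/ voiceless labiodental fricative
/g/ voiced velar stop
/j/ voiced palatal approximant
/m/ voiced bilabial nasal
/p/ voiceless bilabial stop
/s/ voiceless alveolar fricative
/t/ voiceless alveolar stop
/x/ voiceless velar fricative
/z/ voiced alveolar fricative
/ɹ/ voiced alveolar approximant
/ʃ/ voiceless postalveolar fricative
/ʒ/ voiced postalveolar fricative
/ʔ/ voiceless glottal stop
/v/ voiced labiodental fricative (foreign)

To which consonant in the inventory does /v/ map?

f

/f/ is closest: same manner (fricative), place distance 0 (labiodental→labiodental), voicing differs (+1); total 1. Next closest is /z/ at distance 2.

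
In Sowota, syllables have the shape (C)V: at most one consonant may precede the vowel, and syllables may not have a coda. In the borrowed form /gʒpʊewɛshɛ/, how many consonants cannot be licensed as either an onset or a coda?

Syllabifying with onset maximization leaves /g/, /ʒ/, /s/ stranded (no codas are permitted; onsets are limited to one consonant).

3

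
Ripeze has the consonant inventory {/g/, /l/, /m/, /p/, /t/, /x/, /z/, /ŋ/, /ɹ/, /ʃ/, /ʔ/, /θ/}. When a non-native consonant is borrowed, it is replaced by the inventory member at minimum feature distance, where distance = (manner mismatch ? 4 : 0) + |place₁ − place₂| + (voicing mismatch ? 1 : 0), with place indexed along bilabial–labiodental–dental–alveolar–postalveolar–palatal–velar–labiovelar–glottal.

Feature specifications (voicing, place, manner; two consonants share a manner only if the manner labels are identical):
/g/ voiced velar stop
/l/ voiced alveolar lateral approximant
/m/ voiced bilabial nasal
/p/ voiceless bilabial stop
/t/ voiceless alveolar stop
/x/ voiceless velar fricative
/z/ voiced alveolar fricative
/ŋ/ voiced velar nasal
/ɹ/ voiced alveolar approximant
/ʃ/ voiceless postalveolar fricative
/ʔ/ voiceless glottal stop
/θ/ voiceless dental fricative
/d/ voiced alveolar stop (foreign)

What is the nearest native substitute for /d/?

t

/t/ is closest: same manner (stop), place distance 0 (alveolar→alveolar), voicing differs (+1); total 1. Next closest is /g/ at distance 3.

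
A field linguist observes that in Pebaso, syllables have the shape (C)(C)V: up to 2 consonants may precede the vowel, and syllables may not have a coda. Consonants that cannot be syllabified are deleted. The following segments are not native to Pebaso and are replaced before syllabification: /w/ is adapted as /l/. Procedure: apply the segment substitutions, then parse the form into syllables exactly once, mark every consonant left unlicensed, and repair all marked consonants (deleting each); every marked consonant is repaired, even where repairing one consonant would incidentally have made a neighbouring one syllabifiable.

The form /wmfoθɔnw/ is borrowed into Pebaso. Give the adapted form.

mfoθɔ

Substitution: /w/ → /l/, giving /lmfoθɔnl/.
Under (C)(C)V, the unsyllabifiable consonants are /l/, /n/, /l/ (no codas are permitted; onsets may contain at most 2 consonants).
Each unlicensed consonant is deleted: /l/, /n/, /l/.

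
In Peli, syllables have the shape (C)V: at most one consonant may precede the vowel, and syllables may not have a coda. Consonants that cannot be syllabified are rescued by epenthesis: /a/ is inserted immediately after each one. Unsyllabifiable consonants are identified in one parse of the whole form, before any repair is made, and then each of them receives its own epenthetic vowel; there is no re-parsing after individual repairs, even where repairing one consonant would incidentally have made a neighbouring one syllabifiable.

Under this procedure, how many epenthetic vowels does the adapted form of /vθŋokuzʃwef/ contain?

5

The unsyllabifiable consonants are /v/, /θ/, /z/, /ʃ/, /f/; each receives one epenthetic vowel.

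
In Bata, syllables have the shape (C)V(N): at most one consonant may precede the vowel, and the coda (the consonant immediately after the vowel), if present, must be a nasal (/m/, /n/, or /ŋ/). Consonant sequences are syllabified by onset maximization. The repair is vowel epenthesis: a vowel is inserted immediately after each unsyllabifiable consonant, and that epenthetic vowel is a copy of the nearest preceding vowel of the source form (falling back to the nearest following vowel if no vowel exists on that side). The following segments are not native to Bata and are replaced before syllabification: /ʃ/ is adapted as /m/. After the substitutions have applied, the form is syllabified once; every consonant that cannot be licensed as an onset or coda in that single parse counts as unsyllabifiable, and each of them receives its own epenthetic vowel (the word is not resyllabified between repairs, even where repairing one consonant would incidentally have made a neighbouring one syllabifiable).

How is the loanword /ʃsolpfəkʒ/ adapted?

mosolopofəkəʒə

Substitution: /ʃ/ → /m/, giving /msolpfəkʒ/.
The consonants /m/, /l/, /p/, /k/, /ʒ/ cannot be parsed into a legal (C)V(N) syllable (only a nasal (/m/, /n/, or /ŋ/) is licensed in coda position; onsets are limited to one consonant).
Inserting the epenthetic vowel yields /m/ → /mo/, /l/ → /lo/, /p/ → /po/, /k/ → /kə/, /ʒ/ → /ʒə/.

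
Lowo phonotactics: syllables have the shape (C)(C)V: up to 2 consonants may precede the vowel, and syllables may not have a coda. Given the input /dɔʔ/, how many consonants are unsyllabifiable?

Syllabifying with onset maximization leaves /ʔ/ stranded (no codas are permitted; onsets may contain at most 2 consonants).

1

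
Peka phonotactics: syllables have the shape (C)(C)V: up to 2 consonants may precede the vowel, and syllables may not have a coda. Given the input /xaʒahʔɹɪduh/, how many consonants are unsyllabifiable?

Syllabifying with onset maximization leaves /h/, /h/ stranded (no codas are permitted; onsets may contain at most 2 consonants).

2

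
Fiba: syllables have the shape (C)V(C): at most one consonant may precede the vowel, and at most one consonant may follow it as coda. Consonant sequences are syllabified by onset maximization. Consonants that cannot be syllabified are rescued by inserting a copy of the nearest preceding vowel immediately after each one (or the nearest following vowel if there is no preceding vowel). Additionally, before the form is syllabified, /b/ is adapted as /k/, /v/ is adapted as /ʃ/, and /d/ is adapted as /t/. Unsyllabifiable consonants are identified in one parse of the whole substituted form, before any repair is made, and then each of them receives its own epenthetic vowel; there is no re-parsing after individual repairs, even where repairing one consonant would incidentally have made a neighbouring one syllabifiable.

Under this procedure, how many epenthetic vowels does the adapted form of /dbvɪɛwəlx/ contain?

3

After substitution the input is /tkʃɪɛwəlx/.
The unsyllabifiable consonants are /t/, /k/, /x/; each receives one epenthetic vowel.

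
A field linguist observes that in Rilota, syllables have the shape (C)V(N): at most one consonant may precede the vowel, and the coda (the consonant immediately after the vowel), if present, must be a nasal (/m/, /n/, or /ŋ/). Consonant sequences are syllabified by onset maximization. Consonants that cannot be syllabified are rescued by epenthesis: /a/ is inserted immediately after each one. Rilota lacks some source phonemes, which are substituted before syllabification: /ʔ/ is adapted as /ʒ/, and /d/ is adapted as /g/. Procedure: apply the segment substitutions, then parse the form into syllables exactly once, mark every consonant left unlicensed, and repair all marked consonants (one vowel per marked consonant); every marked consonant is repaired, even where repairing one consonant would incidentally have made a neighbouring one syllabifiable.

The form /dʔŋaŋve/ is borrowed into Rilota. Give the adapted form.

Substitution: /d/ → /g/, /ʔ/ → /ʒ/, giving /gʒŋaŋve/.
Under (C)V(N), the unsyllabifiable consonants are /g/, /ʒ/ (only a nasal (/m/, /n/, or /ŋ/) is licensed in coda position; onsets are limited to one consonant).
Epenthesis after each stranded consonant: /g/ → /ga/, /ʒ/ → /ʒa/.

gaʒaŋaŋve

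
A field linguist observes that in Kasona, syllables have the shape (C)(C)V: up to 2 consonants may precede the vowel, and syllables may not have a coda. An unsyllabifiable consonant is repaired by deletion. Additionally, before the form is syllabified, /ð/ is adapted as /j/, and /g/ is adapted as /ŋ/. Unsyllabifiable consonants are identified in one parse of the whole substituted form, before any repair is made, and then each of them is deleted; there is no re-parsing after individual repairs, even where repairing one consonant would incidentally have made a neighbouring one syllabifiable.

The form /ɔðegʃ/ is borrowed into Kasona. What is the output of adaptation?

ɔje

Substitution: /ð/ → /j/, /g/ → /ŋ/, giving /ɔjeŋʃ/.
The consonants /ŋ/, /ʃ/ cannot be parsed into a legal (C)(C)V syllable (no codas are permitted; onsets may contain at most 2 consonants).
Deleting the stranded consonants removes /ŋ/, /ʃ/.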